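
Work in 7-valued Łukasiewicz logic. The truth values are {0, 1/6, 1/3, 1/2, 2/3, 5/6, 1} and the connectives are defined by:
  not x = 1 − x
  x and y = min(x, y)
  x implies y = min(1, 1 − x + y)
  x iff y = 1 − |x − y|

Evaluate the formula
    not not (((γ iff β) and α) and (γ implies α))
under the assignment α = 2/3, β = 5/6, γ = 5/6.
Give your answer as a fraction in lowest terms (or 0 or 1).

2/3

γ iff β = 5/6 iff 5/6 = 1
(γ iff β) and α = 1 and 2/3 = 2/3
γ implies α = 5/6 implies 2/3 = 5/6
((γ iff β) and α) and (γ implies α) = 2/3 and 5/6 = 2/3
not (((γ iff β) and α) and (γ implies α)) = not 2/3 = 1/3
not not (((γ iff β) and α) and (γ implies α)) = not 1/3 = 2/3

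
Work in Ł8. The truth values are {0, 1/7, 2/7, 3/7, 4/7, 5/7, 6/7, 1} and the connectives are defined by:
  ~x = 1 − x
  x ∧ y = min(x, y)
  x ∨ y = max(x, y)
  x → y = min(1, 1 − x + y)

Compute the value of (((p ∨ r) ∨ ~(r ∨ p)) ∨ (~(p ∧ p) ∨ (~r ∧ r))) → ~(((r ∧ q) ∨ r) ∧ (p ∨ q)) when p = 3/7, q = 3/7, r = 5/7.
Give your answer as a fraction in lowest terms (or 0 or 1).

6/7

p ∨ r = 3/7 ∨ 5/7 = 5/7
r ∨ p = 5/7 ∨ 3/7 = 5/7
~(r ∨ p) = ~5/7 = 2/7
(p ∨ r) ∨ ~(r ∨ p) = 5/7 ∨ 2/7 = 5/7
p ∧ p = 3/7 ∧ 3/7 = 3/7
~(p ∧ p) = ~3/7 = 4/7
~r = ~5/7 = 2/7
~r ∧ r = 2/7 ∧ 5/7 = 2/7
~(p ∧ p) ∨ (~r ∧ r) = 4/7 ∨ 2/7 = 4/7
((p ∨ r) ∨ ~(r ∨ p)) ∨ (~(p ∧ p) ∨ (~r ∧ r)) = 5/7 ∨ 4/7 = 5/7
r ∧ q = 5/7 ∧ 3/7 = 3/7
(r ∧ q) ∨ r = 3/7 ∨ 5/7 = 5/7
p ∨ q = 3/7 ∨ 3/7 = 3/7
((r ∧ q) ∨ r) ∧ (p ∨ q) = 5/7 ∧ 3/7 = 3/7
~(((r ∧ q) ∨ r) ∧ (p ∨ q)) = ~3/7 = 4/7
(((p ∨ r) ∨ ~(r ∨ p)) ∨ (~(p ∧ p) ∨ (~r ∧ r))) → ~(((r ∧ q) ∨ r) ∧ (p ∨ q)) = 5/7 → 4/7 = 6/7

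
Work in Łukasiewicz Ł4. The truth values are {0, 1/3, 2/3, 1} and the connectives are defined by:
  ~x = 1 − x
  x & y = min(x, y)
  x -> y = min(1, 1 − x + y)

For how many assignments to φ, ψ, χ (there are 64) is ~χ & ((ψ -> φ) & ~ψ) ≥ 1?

4

value 1: 4 assignments (counts)
value 2/3: 12 assignments
value 1/3: 20 assignments
value 0: 28 assignments
So 4 of the 64 assignments meet the threshold.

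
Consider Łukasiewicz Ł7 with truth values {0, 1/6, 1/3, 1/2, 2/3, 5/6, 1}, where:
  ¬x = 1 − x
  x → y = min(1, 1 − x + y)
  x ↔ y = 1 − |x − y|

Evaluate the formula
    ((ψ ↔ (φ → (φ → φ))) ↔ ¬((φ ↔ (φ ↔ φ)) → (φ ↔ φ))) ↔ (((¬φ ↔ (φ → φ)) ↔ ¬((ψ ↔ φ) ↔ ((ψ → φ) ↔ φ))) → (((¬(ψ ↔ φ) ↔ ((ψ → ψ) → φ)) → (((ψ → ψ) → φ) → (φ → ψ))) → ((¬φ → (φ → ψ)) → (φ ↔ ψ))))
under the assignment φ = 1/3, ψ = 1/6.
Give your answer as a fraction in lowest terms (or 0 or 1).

5/6

φ → φ = 1/3 → 1/3 = 1
φ → (φ → φ) = 1/3 → 1 = 1
ψ ↔ (φ → (φ → φ)) = 1/6 ↔ 1 = 1/6
φ ↔ φ = 1/3 ↔ 1/3 = 1
φ ↔ (φ ↔ φ) = 1/3 ↔ 1 = 1/3
φ ↔ φ = 1/3 ↔ 1/3 = 1
(φ ↔ (φ ↔ φ)) → (φ ↔ φ) = 1/3 → 1 = 1
¬((φ ↔ (φ ↔ φ)) → (φ ↔ φ)) = ¬1 = 0
(ψ ↔ (φ → (φ → φ))) ↔ ¬((φ ↔ (φ ↔ φ)) → (φ ↔ φ)) = 1/6 ↔ 0 = 5/6
¬φ = ¬1/3 = 2/3
φ → φ = 1/3 → 1/3 = 1
¬φ ↔ (φ → φ) = 2/3 ↔ 1 = 2/3
ψ ↔ φ = 1/6 ↔ 1/3 = 5/6
ψ → φ = 1/6 → 1/3 = 1
(ψ → φ) ↔ φ = 1 ↔ 1/3 = 1/3
(ψ ↔ φ) ↔ ((ψ → φ) ↔ φ) = 5/6 ↔ 1/3 = 1/2
¬((ψ ↔ φ) ↔ ((ψ → φ) ↔ φ)) = ¬1/2 = 1/2
(¬φ ↔ (φ → φ)) ↔ ¬((ψ ↔ φ) ↔ ((ψ → φ) ↔ φ)) = 2/3 ↔ 1/2 = 5/6
ψ ↔ φ = 1/6 ↔ 1/3 = 5/6
¬(ψ ↔ φ) = ¬5/6 = 1/6
ψ → ψ = 1/6 → 1/6 = 1
(ψ → ψ) → φ = 1 → 1/3 = 1/3
¬(ψ ↔ φ) ↔ ((ψ → ψ) → φ) = 1/6 ↔ 1/3 = 5/6
ψ → ψ = 1/6 → 1/6 = 1
(ψ → ψ) → φ = 1 → 1/3 = 1/3
φ → ψ = 1/3 → 1/6 = 5/6
((ψ → ψ) → φ) → (φ → ψ) = 1/3 → 5/6 = 1
(¬(ψ ↔ φ) ↔ ((ψ → ψ) → φ)) → (((ψ → ψ) → φ) → (φ → ψ)) = 5/6 → 1 = 1
¬φ = ¬1/3 = 2/3
φ → ψ = 1/3 → 1/6 = 5/6
¬φ → (φ → ψ) = 2/3 → 5/6 = 1
φ ↔ ψ = 1/3 ↔ 1/6 = 5/6
(¬φ → (φ → ψ)) → (φ ↔ ψ) = 1 → 5/6 = 5/6
((¬(ψ ↔ φ) ↔ ((ψ → ψ) → φ)) → (((ψ → ψ) → φ) → (φ → ψ))) → ((¬φ → (φ → ψ)) → (φ ↔ ψ)) = 1 → 5/6 = 5/6
((¬φ ↔ (φ → φ)) ↔ ¬((ψ ↔ φ) ↔ ((ψ → φ) ↔ φ))) → (((¬(ψ ↔ φ) ↔ ((ψ → ψ) → φ)) → (((ψ → ψ) → φ) → (φ → ψ))) → ((¬φ → (φ → ψ)) → (φ ↔ ψ))) = 5/6 → 5/6 = 1
((ψ ↔ (φ → (φ → φ))) ↔ ¬((φ ↔ (φ ↔ φ)) → (φ ↔ φ))) ↔ (((¬φ ↔ (φ → φ)) ↔ ¬((ψ ↔ φ) ↔ ((ψ → φ) ↔ φ))) → (((¬(ψ ↔ φ) ↔ ((ψ → ψ) → φ)) → (((ψ → ψ) → φ) → (φ → ψ))) → ((¬φ → (φ → ψ)) → (φ ↔ ψ)))) = 5/6 ↔ 1 = 5/6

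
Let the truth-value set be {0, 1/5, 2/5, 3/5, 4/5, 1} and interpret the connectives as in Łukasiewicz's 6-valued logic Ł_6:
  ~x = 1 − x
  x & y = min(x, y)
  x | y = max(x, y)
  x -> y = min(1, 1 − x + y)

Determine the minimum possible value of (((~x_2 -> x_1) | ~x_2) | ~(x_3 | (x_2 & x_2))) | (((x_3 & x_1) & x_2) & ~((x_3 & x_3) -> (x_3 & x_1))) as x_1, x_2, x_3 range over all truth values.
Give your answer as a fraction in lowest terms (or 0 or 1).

3/5

Take x_1 = 0, x_2 = 2/5, x_3 = 0:
~x_2 = ~2/5 = 3/5
~x_2 -> x_1 = 3/5 -> 0 = 2/5
~x_2 = ~2/5 = 3/5
(~x_2 -> x_1) | ~x_2 = 2/5 | 3/5 = 3/5
x_2 & x_2 = 2/5 & 2/5 = 2/5
x_3 | (x_2 & x_2) = 0 | 2/5 = 2/5
~(x_3 | (x_2 & x_2)) = ~2/5 = 3/5
((~x_2 -> x_1) | ~x_2) | ~(x_3 | (x_2 & x_2)) = 3/5 | 3/5 = 3/5
x_3 & x_1 = 0 & 0 = 0
(x_3 & x_1) & x_2 = 0 & 2/5 = 0
x_3 & x_3 = 0 & 0 = 0
x_3 & x_1 = 0 & 0 = 0
(x_3 & x_3) -> (x_3 & x_1) = 0 -> 0 = 1
~((x_3 & x_3) -> (x_3 & x_1)) = ~1 = 0
((x_3 & x_1) & x_2) & ~((x_3 & x_3) -> (x_3 & x_1)) = 0 & 0 = 0
(((~x_2 -> x_1) | ~x_2) | ~(x_3 | (x_2 & x_2))) | (((x_3 & x_1) & x_2) & ~((x_3 & x_3) -> (x_3 & x_1))) = 3/5 | 0 = 3/5
No assignment yields a value below 3/5, so this is the minimum.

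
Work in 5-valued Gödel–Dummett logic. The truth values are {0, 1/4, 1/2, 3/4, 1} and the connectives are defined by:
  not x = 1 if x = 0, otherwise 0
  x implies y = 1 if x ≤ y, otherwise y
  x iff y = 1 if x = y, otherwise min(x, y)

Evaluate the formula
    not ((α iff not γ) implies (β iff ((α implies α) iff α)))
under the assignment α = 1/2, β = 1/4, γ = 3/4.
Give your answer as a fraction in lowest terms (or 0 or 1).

0

not γ = not 3/4 = 0
α iff not γ = 1/2 iff 0 = 0
α implies α = 1/2 implies 1/2 = 1
(α implies α) iff α = 1 iff 1/2 = 1/2
β iff ((α implies α) iff α) = 1/4 iff 1/2 = 1/4
(α iff not γ) implies (β iff ((α implies α) iff α)) = 0 implies 1/4 = 1
not ((α iff not γ) implies (β iff ((α implies α) iff α))) = not 1 = 0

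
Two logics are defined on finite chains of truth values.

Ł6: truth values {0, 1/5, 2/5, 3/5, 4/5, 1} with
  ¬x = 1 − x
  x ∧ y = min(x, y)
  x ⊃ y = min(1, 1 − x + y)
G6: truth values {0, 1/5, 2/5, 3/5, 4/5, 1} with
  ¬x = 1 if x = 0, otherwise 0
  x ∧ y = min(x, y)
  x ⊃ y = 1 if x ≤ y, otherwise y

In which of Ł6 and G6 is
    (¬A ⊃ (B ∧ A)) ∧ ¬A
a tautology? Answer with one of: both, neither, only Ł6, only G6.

neither

In Ł6: at A = 0, B = 0 the value is 0 — not a tautology.
In G6: at A = 0, B = 0 the value is 0 — not a tautology.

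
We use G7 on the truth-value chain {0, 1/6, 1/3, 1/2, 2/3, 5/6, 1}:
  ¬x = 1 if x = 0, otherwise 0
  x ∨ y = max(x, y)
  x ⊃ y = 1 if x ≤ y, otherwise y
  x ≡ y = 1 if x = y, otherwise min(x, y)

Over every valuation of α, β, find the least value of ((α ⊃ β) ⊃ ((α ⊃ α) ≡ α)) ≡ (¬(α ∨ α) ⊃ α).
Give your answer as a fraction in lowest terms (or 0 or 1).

1/6

Take α = 1/6, β = 1/6:
α ⊃ β = 1/6 ⊃ 1/6 = 1
α ⊃ α = 1/6 ⊃ 1/6 = 1
(α ⊃ α) ≡ α = 1 ≡ 1/6 = 1/6
(α ⊃ β) ⊃ ((α ⊃ α) ≡ α) = 1 ⊃ 1/6 = 1/6
α ∨ α = 1/6 ∨ 1/6 = 1/6
¬(α ∨ α) = ¬1/6 = 0
¬(α ∨ α) ⊃ α = 0 ⊃ 1/6 = 1
((α ⊃ β) ⊃ ((α ⊃ α) ≡ α)) ≡ (¬(α ∨ α) ⊃ α) = 1/6 ≡ 1 = 1/6
No assignment yields a value below 1/6, so this is the minimum.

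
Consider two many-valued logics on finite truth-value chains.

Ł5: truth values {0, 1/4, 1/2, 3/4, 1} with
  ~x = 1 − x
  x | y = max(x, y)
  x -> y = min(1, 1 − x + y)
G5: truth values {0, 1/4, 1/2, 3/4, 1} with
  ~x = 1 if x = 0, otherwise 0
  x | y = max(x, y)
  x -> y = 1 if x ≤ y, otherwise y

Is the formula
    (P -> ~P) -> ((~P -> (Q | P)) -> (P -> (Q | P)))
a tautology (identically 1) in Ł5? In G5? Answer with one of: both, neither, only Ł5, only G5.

both

In Ł5: every assignment gives 1 — tautology.
In G5: every assignment gives 1 — tautology.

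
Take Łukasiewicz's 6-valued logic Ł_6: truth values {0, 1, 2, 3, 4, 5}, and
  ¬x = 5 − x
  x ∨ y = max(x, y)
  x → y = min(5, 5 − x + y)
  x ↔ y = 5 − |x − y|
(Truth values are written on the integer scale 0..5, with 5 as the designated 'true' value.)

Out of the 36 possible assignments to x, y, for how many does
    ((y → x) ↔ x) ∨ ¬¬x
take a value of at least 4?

20

value 5: 11 assignments (counts)
value 4: 9 assignments (counts)
value 3: 7 assignments
value 2: 5 assignments
value 1: 3 assignments
value 0: 1 assignment
So 20 of the 36 assignments meet the threshold.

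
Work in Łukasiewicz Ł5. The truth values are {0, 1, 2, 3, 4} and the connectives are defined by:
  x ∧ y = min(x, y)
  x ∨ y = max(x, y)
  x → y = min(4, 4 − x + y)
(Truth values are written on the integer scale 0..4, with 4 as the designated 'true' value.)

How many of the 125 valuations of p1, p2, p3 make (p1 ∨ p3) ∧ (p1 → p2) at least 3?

value 4: 19 assignments (counts)
value 3: 34 assignments (counts)
value 2: 37 assignments
value 1: 25 assignments
value 0: 10 assignments
So 53 of the 125 assignments meet the threshold.

53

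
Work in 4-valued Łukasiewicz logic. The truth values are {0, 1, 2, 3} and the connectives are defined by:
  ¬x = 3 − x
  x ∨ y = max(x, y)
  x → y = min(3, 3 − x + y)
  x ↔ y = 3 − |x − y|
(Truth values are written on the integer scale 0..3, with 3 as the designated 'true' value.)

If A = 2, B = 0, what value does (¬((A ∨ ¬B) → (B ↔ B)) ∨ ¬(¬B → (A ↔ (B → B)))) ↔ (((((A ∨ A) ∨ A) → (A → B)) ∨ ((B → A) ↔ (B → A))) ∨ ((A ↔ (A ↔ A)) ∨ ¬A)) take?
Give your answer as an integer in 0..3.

1

¬B = ¬0 = 3
A ∨ ¬B = 2 ∨ 3 = 3
B ↔ B = 0 ↔ 0 = 3
(A ∨ ¬B) → (B ↔ B) = 3 → 3 = 3
¬((A ∨ ¬B) → (B ↔ B)) = ¬3 = 0
¬B = ¬0 = 3
B → B = 0 → 0 = 3
A ↔ (B → B) = 2 ↔ 3 = 2
¬B → (A ↔ (B → B)) = 3 → 2 = 2
¬(¬B → (A ↔ (B → B))) = ¬2 = 1
¬((A ∨ ¬B) → (B ↔ B)) ∨ ¬(¬B → (A ↔ (B → B))) = 0 ∨ 1 = 1
A ∨ A = 2 ∨ 2 = 2
(A ∨ A) ∨ A = 2 ∨ 2 = 2
A → B = 2 → 0 = 1
((A ∨ A) ∨ A) → (A → B) = 2 → 1 = 2
B → A = 0 → 2 = 3
B → A = 0 → 2 = 3
(B → A) ↔ (B → A) = 3 ↔ 3 = 3
(((A ∨ A) ∨ A) → (A → B)) ∨ ((B → A) ↔ (B → A)) = 2 ∨ 3 = 3
A ↔ A = 2 ↔ 2 = 3
A ↔ (A ↔ A) = 2 ↔ 3 = 2
¬A = ¬2 = 1
(A ↔ (A ↔ A)) ∨ ¬A = 2 ∨ 1 = 2
((((A ∨ A) ∨ A) → (A → B)) ∨ ((B → A) ↔ (B → A))) ∨ ((A ↔ (A ↔ A)) ∨ ¬A) = 3 ∨ 2 = 3
(¬((A ∨ ¬B) → (B ↔ B)) ∨ ¬(¬B → (A ↔ (B → B)))) ↔ (((((A ∨ A) ∨ A) → (A → B)) ∨ ((B → A) ↔ (B → A))) ∨ ((A ↔ (A ↔ A)) ∨ ¬A)) = 1 ↔ 3 = 1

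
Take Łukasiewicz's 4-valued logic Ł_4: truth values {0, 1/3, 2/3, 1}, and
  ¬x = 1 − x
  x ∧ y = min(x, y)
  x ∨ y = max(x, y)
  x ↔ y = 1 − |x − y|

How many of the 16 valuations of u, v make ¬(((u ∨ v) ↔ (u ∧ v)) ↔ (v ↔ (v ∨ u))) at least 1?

u = 0, v = 0 ↦ 0  <
u = 0, v = 1/3 ↦ 1/3  <
u = 0, v = 2/3 ↦ 2/3  <
u = 0, v = 1 ↦ 1  ≥
u = 1/3, v = 0 ↦ 0  <
u = 1/3, v = 1/3 ↦ 0  <
u = 1/3, v = 2/3 ↦ 1/3  <
u = 1/3, v = 1 ↦ 2/3  <
u = 2/3, v = 0 ↦ 0  <
u = 2/3, v = 1/3 ↦ 0  <
u = 2/3, v = 2/3 ↦ 0  <
u = 2/3, v = 1 ↦ 1/3  <
u = 1, v = 0 ↦ 0  <
u = 1, v = 1/3 ↦ 0  <
u = 1, v = 2/3 ↦ 0  <
u = 1, v = 1 ↦ 0  <
So 1 of the 16 assignments meets the threshold.

1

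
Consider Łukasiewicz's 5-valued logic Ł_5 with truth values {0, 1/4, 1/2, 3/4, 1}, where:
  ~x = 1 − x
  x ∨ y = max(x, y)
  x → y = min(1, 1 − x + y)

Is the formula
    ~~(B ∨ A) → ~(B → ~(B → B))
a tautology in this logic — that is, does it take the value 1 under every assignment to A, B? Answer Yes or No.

No

Counterexample: take A = 1/4, B = 0.
B ∨ A = 0 ∨ 1/4 = 1/4
~(B ∨ A) = ~1/4 = 3/4
~~(B ∨ A) = ~3/4 = 1/4
B → B = 0 → 0 = 1
~(B → B) = ~1 = 0
B → ~(B → B) = 0 → 0 = 1
~(B → ~(B → B)) = ~1 = 0
~~(B ∨ A) → ~(B → ~(B → B)) = 1/4 → 0 = 3/4
This gives 3/4 ≠ 1.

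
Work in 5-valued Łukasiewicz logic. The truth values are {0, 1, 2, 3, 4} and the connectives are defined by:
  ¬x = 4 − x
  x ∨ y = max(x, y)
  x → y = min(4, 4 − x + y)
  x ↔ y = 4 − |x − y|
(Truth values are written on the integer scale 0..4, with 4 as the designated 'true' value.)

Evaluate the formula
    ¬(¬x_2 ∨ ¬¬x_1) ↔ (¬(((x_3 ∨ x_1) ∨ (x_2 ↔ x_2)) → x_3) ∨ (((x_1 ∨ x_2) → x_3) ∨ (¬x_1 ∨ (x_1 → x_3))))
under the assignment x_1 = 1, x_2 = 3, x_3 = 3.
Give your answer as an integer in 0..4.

3

¬x_2 = ¬3 = 1
¬x_1 = ¬1 = 3
¬¬x_1 = ¬3 = 1
¬x_2 ∨ ¬¬x_1 = 1 ∨ 1 = 1
¬(¬x_2 ∨ ¬¬x_1) = ¬1 = 3
x_3 ∨ x_1 = 3 ∨ 1 = 3
x_2 ↔ x_2 = 3 ↔ 3 = 4
(x_3 ∨ x_1) ∨ (x_2 ↔ x_2) = 3 ∨ 4 = 4
((x_3 ∨ x_1) ∨ (x_2 ↔ x_2)) → x_3 = 4 → 3 = 3
¬(((x_3 ∨ x_1) ∨ (x_2 ↔ x_2)) → x_3) = ¬3 = 1
x_1 ∨ x_2 = 1 ∨ 3 = 3
(x_1 ∨ x_2) → x_3 = 3 → 3 = 4
¬x_1 = ¬1 = 3
x_1 → x_3 = 1 → 3 = 4
¬x_1 ∨ (x_1 → x_3) = 3 ∨ 4 = 4
((x_1 ∨ x_2) → x_3) ∨ (¬x_1 ∨ (x_1 → x_3)) = 4 ∨ 4 = 4
¬(((x_3 ∨ x_1) ∨ (x_2 ↔ x_2)) → x_3) ∨ (((x_1 ∨ x_2) → x_3) ∨ (¬x_1 ∨ (x_1 → x_3))) = 1 ∨ 4 = 4
¬(¬x_2 ∨ ¬¬x_1) ↔ (¬(((x_3 ∨ x_1) ∨ (x_2 ↔ x_2)) → x_3) ∨ (((x_1 ∨ x_2) → x_3) ∨ (¬x_1 ∨ (x_1 → x_3)))) = 3 ↔ 4 = 3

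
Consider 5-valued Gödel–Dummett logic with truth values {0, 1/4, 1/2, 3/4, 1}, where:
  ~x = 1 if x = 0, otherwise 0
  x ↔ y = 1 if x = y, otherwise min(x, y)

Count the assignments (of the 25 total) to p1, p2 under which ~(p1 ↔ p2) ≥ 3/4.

value 1: 8 assignments (counts)
value 0: 17 assignments
So 8 of the 25 assignments meet the threshold.

8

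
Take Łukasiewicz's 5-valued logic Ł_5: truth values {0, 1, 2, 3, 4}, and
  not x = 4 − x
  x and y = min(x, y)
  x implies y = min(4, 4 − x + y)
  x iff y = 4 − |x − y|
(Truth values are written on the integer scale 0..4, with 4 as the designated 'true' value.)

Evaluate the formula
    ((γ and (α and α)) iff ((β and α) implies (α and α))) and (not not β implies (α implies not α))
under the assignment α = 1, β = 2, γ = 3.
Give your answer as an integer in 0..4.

1

α and α = 1 and 1 = 1
γ and (α and α) = 3 and 1 = 1
β and α = 2 and 1 = 1
α and α = 1 and 1 = 1
(β and α) implies (α and α) = 1 implies 1 = 4
(γ and (α and α)) iff ((β and α) implies (α and α)) = 1 iff 4 = 1
not β = not 2 = 2
not not β = not 2 = 2
not α = not 1 = 3
α implies not α = 1 implies 3 = 4
not not β implies (α implies not α) = 2 implies 4 = 4
((γ and (α and α)) iff ((β and α) implies (α and α))) and (not not β implies (α implies not α)) = 1 and 4 = 1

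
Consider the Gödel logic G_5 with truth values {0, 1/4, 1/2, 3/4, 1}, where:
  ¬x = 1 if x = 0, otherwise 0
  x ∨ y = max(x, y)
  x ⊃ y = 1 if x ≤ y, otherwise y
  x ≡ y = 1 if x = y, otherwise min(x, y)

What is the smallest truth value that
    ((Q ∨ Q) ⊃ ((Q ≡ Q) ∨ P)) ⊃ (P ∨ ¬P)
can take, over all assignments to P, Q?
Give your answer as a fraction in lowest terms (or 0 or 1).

Take P = 1/4, Q = 0:
Q ∨ Q = 0 ∨ 0 = 0
Q ≡ Q = 0 ≡ 0 = 1
(Q ≡ Q) ∨ P = 1 ∨ 1/4 = 1
(Q ∨ Q) ⊃ ((Q ≡ Q) ∨ P) = 0 ⊃ 1 = 1
¬P = ¬1/4 = 0
P ∨ ¬P = 1/4 ∨ 0 = 1/4
((Q ∨ Q) ⊃ ((Q ≡ Q) ∨ P)) ⊃ (P ∨ ¬P) = 1 ⊃ 1/4 = 1/4
No assignment yields a value below 1/4, so this is the minimum.

1/4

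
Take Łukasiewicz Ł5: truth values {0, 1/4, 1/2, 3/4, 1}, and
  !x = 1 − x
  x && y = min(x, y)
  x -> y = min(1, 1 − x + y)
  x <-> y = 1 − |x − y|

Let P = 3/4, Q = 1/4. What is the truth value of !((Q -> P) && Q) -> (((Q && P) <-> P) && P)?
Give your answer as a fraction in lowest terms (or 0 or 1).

Q -> P = 1/4 -> 3/4 = 1
(Q -> P) && Q = 1 && 1/4 = 1/4
!((Q -> P) && Q) = !1/4 = 3/4
Q && P = 1/4 && 3/4 = 1/4
(Q && P) <-> P = 1/4 <-> 3/4 = 1/2
((Q && P) <-> P) && P = 1/2 && 3/4 = 1/2
!((Q -> P) && Q) -> (((Q && P) <-> P) && P) = 3/4 -> 1/2 = 3/4

3/4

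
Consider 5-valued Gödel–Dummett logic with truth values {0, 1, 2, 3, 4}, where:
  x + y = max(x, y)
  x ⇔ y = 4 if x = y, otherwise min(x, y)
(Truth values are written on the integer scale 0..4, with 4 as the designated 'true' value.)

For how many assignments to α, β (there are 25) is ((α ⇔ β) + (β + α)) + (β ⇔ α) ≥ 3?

value 4: 13 assignments (counts)
value 3: 6 assignments (counts)
value 2: 4 assignments
value 1: 2 assignments
So 19 of the 25 assignments meet the threshold.

19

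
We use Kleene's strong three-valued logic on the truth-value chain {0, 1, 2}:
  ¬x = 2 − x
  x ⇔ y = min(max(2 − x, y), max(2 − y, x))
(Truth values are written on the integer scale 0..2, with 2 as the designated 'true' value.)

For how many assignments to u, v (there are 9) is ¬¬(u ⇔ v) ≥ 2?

u = 0, v = 0 ↦ 2  ≥
u = 0, v = 1 ↦ 1  <
u = 0, v = 2 ↦ 0  <
u = 1, v = 0 ↦ 1  <
u = 1, v = 1 ↦ 1  <
u = 1, v = 2 ↦ 1  <
u = 2, v = 0 ↦ 0  <
u = 2, v = 1 ↦ 1  <
u = 2, v = 2 ↦ 2  ≥
So 2 of the 9 assignments meet the threshold.

2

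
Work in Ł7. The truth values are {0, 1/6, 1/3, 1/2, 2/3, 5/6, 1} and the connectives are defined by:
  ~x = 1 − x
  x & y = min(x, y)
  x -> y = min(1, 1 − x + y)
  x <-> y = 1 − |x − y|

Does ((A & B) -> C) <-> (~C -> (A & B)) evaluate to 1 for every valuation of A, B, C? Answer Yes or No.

Counterexample: take A = 0, B = 0, C = 0.
A & B = 0 & 0 = 0
(A & B) -> C = 0 -> 0 = 1
~C = ~0 = 1
A & B = 0 & 0 = 0
~C -> (A & B) = 1 -> 0 = 0
((A & B) -> C) <-> (~C -> (A & B)) = 1 <-> 0 = 0
This gives 0 ≠ 1.

No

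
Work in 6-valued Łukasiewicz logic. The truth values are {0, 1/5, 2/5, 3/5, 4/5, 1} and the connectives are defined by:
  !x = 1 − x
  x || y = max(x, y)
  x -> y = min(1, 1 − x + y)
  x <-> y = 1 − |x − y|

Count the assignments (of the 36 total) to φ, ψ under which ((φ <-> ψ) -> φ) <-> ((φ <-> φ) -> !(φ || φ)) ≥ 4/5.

value 1: 4 assignments (counts)
value 4/5: 7 assignments (counts)
value 3/5: 6 assignments
value 2/5: 6 assignments
value 1/5: 6 assignments
value 0: 7 assignments
So 11 of the 36 assignments meet the threshold.

11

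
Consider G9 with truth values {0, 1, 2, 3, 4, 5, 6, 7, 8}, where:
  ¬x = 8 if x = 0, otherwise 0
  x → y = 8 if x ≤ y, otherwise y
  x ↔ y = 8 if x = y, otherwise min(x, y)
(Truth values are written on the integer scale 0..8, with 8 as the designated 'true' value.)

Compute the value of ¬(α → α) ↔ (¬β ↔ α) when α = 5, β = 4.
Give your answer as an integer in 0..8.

8

α → α = 5 → 5 = 8
¬(α → α) = ¬8 = 0
¬β = ¬4 = 0
¬β ↔ α = 0 ↔ 5 = 0
¬(α → α) ↔ (¬β ↔ α) = 0 ↔ 0 = 8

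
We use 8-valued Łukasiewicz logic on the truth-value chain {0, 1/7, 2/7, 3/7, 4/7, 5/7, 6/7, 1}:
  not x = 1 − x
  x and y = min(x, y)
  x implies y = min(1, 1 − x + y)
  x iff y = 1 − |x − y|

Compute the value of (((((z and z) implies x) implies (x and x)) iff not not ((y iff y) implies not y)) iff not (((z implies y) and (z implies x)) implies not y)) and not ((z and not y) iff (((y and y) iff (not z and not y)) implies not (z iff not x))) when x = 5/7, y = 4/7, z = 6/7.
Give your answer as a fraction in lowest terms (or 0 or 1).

4/7

z and z = 6/7 and 6/7 = 6/7
(z and z) implies x = 6/7 implies 5/7 = 6/7
x and x = 5/7 and 5/7 = 5/7
((z and z) implies x) implies (x and x) = 6/7 implies 5/7 = 6/7
y iff y = 4/7 iff 4/7 = 1
not y = not 4/7 = 3/7
(y iff y) implies not y = 1 implies 3/7 = 3/7
not ((y iff y) implies not y) = not 3/7 = 4/7
not not ((y iff y) implies not y) = not 4/7 = 3/7
(((z and z) implies x) implies (x and x)) iff not not ((y iff y) implies not y) = 6/7 iff 3/7 = 4/7
z implies y = 6/7 implies 4/7 = 5/7
z implies x = 6/7 implies 5/7 = 6/7
(z implies y) and (z implies x) = 5/7 and 6/7 = 5/7
not y = not 4/7 = 3/7
((z implies y) and (z implies x)) implies not y = 5/7 implies 3/7 = 5/7
not (((z implies y) and (z implies x)) implies not y) = not 5/7 = 2/7
((((z and z) implies x) implies (x and x)) iff not not ((y iff y) implies not y)) iff not (((z implies y) and (z implies x)) implies not y) = 4/7 iff 2/7 = 5/7
not y = not 4/7 = 3/7
z and not y = 6/7 and 3/7 = 3/7
y and y = 4/7 and 4/7 = 4/7
not z = not 6/7 = 1/7
not y = not 4/7 = 3/7
not z and not y = 1/7 and 3/7 = 1/7
(y and y) iff (not z and not y) = 4/7 iff 1/7 = 4/7
not x = not 5/7 = 2/7
z iff not x = 6/7 iff 2/7 = 3/7
not (z iff not x) = not 3/7 = 4/7
((y and y) iff (not z and not y)) implies not (z iff not x) = 4/7 implies 4/7 = 1
(z and not y) iff (((y and y) iff (not z and not y)) implies not (z iff not x)) = 3/7 iff 1 = 3/7
not ((z and not y) iff (((y and y) iff (not z and not y)) implies not (z iff not x))) = not 3/7 = 4/7
(((((z and z) implies x) implies (x and x)) iff not not ((y iff y) implies not y)) iff not (((z implies y) and (z implies x)) implies not y)) and not ((z and not y) iff (((y and y) iff (not z and not y)) implies not (z iff not x))) = 5/7 and 4/7 = 4/7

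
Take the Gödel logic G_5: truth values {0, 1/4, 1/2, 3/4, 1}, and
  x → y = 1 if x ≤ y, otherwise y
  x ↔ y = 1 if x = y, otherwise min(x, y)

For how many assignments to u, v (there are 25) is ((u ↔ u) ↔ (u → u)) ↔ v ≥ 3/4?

10

value 1: 5 assignments (counts)
value 3/4: 5 assignments (counts)
value 1/2: 5 assignments
value 1/4: 5 assignments
value 0: 5 assignments
So 10 of the 25 assignments meet the threshold.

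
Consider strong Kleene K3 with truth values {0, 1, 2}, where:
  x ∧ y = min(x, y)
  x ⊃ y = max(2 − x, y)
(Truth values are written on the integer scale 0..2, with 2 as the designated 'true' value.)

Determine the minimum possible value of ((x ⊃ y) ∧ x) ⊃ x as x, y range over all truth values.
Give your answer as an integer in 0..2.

1

Take x = 1, y = 0:
x ⊃ y = 1 ⊃ 0 = 1
(x ⊃ y) ∧ x = 1 ∧ 1 = 1
((x ⊃ y) ∧ x) ⊃ x = 1 ⊃ 1 = 1
No assignment yields a value below 1, so this is the minimum.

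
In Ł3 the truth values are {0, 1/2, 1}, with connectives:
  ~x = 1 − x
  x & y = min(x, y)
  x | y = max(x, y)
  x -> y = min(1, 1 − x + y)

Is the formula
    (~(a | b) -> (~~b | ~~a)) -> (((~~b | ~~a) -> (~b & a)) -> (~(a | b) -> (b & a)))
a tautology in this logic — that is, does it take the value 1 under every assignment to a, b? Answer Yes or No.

Counterexample: take a = 1/2, b = 0.
a | b = 1/2 | 0 = 1/2
~(a | b) = ~1/2 = 1/2
~b = ~0 = 1
~~b = ~1 = 0
~a = ~1/2 = 1/2
~~a = ~1/2 = 1/2
~~b | ~~a = 0 | 1/2 = 1/2
~(a | b) -> (~~b | ~~a) = 1/2 -> 1/2 = 1
~b = ~0 = 1
~~b = ~1 = 0
~a = ~1/2 = 1/2
~~a = ~1/2 = 1/2
~~b | ~~a = 0 | 1/2 = 1/2
~b = ~0 = 1
~b & a = 1 & 1/2 = 1/2
(~~b | ~~a) -> (~b & a) = 1/2 -> 1/2 = 1
a | b = 1/2 | 0 = 1/2
~(a | b) = ~1/2 = 1/2
b & a = 0 & 1/2 = 0
~(a | b) -> (b & a) = 1/2 -> 0 = 1/2
((~~b | ~~a) -> (~b & a)) -> (~(a | b) -> (b & a)) = 1 -> 1/2 = 1/2
(~(a | b) -> (~~b | ~~a)) -> (((~~b | ~~a) -> (~b & a)) -> (~(a | b) -> (b & a))) = 1 -> 1/2 = 1/2
This gives 1/2 ≠ 1.

No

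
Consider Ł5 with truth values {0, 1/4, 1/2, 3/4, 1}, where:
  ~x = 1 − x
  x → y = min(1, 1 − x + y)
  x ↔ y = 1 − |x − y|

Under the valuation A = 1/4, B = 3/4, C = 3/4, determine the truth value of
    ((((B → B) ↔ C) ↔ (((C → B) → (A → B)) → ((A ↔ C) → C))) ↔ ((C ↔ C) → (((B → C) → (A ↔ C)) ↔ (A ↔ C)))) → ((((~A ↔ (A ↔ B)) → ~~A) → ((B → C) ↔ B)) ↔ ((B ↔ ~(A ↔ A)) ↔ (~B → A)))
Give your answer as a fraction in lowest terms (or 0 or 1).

B → B = 3/4 → 3/4 = 1
(B → B) ↔ C = 1 ↔ 3/4 = 3/4
C → B = 3/4 → 3/4 = 1
A → B = 1/4 → 3/4 = 1
(C → B) → (A → B) = 1 → 1 = 1
A ↔ C = 1/4 ↔ 3/4 = 1/2
(A ↔ C) → C = 1/2 → 3/4 = 1
((C → B) → (A → B)) → ((A ↔ C) → C) = 1 → 1 = 1
((B → B) ↔ C) ↔ (((C → B) → (A → B)) → ((A ↔ C) → C)) = 3/4 ↔ 1 = 3/4
C ↔ C = 3/4 ↔ 3/4 = 1
B → C = 3/4 → 3/4 = 1
A ↔ C = 1/4 ↔ 3/4 = 1/2
(B → C) → (A ↔ C) = 1 → 1/2 = 1/2
A ↔ C = 1/4 ↔ 3/4 = 1/2
((B → C) → (A ↔ C)) ↔ (A ↔ C) = 1/2 ↔ 1/2 = 1
(C ↔ C) → (((B → C) → (A ↔ C)) ↔ (A ↔ C)) = 1 → 1 = 1
(((B → B) ↔ C) ↔ (((C → B) → (A → B)) → ((A ↔ C) → C))) ↔ ((C ↔ C) → (((B → C) → (A ↔ C)) ↔ (A ↔ C))) = 3/4 ↔ 1 = 3/4
~A = ~1/4 = 3/4
A ↔ B = 1/4 ↔ 3/4 = 1/2
~A ↔ (A ↔ B) = 3/4 ↔ 1/2 = 3/4
~A = ~1/4 = 3/4
~~A = ~3/4 = 1/4
(~A ↔ (A ↔ B)) → ~~A = 3/4 → 1/4 = 1/2
B → C = 3/4 → 3/4 = 1
(B → C) ↔ B = 1 ↔ 3/4 = 3/4
((~A ↔ (A ↔ B)) → ~~A) → ((B → C) ↔ B) = 1/2 → 3/4 = 1
A ↔ A = 1/4 ↔ 1/4 = 1
~(A ↔ A) = ~1 = 0
B ↔ ~(A ↔ A) = 3/4 ↔ 0 = 1/4
~B = ~3/4 = 1/4
~B → A = 1/4 → 1/4 = 1
(B ↔ ~(A ↔ A)) ↔ (~B → A) = 1/4 ↔ 1 = 1/4
(((~A ↔ (A ↔ B)) → ~~A) → ((B → C) ↔ B)) ↔ ((B ↔ ~(A ↔ A)) ↔ (~B → A)) = 1 ↔ 1/4 = 1/4
((((B → B) ↔ C) ↔ (((C → B) → (A → B)) → ((A ↔ C) → C))) ↔ ((C ↔ C) → (((B → C) → (A ↔ C)) ↔ (A ↔ C)))) → ((((~A ↔ (A ↔ B)) → ~~A) → ((B → C) ↔ B)) ↔ ((B ↔ ~(A ↔ A)) ↔ (~B → A))) = 3/4 → 1/4 = 1/2

1/2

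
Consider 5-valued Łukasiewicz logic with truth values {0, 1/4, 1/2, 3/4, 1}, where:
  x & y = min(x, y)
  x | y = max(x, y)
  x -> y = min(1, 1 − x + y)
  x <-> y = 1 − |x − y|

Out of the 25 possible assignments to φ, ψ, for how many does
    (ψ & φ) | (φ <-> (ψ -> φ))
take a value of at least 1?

9

value 1: 9 assignments (counts)
value 3/4: 7 assignments
value 1/2: 5 assignments
value 1/4: 3 assignments
value 0: 1 assignment
So 9 of the 25 assignments meet the threshold.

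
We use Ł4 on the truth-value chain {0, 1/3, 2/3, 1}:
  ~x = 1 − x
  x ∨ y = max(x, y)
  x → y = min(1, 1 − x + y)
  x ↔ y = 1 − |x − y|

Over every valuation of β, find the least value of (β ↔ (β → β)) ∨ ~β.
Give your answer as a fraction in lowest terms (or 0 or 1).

2/3

Take β = 1/3:
β → β = 1/3 → 1/3 = 1
β ↔ (β → β) = 1/3 ↔ 1 = 1/3
~β = ~1/3 = 2/3
(β ↔ (β → β)) ∨ ~β = 1/3 ∨ 2/3 = 2/3
No assignment yields a value below 2/3, so this is the minimum.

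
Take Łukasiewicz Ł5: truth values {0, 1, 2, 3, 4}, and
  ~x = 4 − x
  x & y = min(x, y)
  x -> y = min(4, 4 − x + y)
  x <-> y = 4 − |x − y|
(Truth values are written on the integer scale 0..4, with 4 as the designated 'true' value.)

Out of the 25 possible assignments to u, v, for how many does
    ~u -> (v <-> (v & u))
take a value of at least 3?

value 4: 19 assignments (counts)
value 3: 2 assignments (counts)
value 2: 2 assignments
value 1: 1 assignment
value 0: 1 assignment
So 21 of the 25 assignments meet the threshold.

21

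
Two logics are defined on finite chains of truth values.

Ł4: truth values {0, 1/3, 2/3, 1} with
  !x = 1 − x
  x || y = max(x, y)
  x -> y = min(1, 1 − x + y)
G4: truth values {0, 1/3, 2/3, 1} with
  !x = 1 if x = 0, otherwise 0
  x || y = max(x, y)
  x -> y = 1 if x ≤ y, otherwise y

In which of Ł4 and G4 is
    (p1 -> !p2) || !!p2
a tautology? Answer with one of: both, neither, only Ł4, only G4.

In Ł4: at p1 = 2/3, p2 = 2/3 the value is 2/3 — not a tautology.
In G4: every assignment gives 1 — tautology.

only G4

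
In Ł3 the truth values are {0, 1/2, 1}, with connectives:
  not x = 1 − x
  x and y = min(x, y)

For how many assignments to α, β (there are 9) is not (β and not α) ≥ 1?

5

α = 0, β = 0 ↦ 1  ≥
α = 0, β = 1/2 ↦ 1/2  <
α = 0, β = 1 ↦ 0  <
α = 1/2, β = 0 ↦ 1  ≥
α = 1/2, β = 1/2 ↦ 1/2  <
α = 1/2, β = 1 ↦ 1/2  <
α = 1, β = 0 ↦ 1  ≥
α = 1, β = 1/2 ↦ 1  ≥
α = 1, β = 1 ↦ 1  ≥
So 5 of the 9 assignments meet the threshold.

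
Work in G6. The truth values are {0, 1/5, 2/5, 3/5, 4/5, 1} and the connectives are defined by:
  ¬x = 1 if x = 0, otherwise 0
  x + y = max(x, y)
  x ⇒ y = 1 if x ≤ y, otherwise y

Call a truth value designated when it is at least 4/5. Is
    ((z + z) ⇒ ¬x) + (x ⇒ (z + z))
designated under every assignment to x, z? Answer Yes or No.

Counterexample: take x = 2/5, z = 1/5.
z + z = 1/5 + 1/5 = 1/5
¬x = ¬2/5 = 0
(z + z) ⇒ ¬x = 1/5 ⇒ 0 = 0
z + z = 1/5 + 1/5 = 1/5
x ⇒ (z + z) = 2/5 ⇒ 1/5 = 1/5
((z + z) ⇒ ¬x) + (x ⇒ (z + z)) = 0 + 1/5 = 1/5
This gives 1/5, which is below 4/5.

No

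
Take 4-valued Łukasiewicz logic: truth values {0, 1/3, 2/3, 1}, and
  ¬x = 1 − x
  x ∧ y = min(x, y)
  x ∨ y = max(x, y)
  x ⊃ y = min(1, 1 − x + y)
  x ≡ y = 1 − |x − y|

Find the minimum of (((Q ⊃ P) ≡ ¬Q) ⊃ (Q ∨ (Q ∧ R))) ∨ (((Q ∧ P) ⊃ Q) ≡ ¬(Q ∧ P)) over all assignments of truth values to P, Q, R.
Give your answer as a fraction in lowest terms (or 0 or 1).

2/3

Take P = 1/3, Q = 1/3, R = 0:
Q ⊃ P = 1/3 ⊃ 1/3 = 1
¬Q = ¬1/3 = 2/3
(Q ⊃ P) ≡ ¬Q = 1 ≡ 2/3 = 2/3
Q ∧ R = 1/3 ∧ 0 = 0
Q ∨ (Q ∧ R) = 1/3 ∨ 0 = 1/3
((Q ⊃ P) ≡ ¬Q) ⊃ (Q ∨ (Q ∧ R)) = 2/3 ⊃ 1/3 = 2/3
Q ∧ P = 1/3 ∧ 1/3 = 1/3
(Q ∧ P) ⊃ Q = 1/3 ⊃ 1/3 = 1
Q ∧ P = 1/3 ∧ 1/3 = 1/3
¬(Q ∧ P) = ¬1/3 = 2/3
((Q ∧ P) ⊃ Q) ≡ ¬(Q ∧ P) = 1 ≡ 2/3 = 2/3
(((Q ⊃ P) ≡ ¬Q) ⊃ (Q ∨ (Q ∧ R))) ∨ (((Q ∧ P) ⊃ Q) ≡ ¬(Q ∧ P)) = 2/3 ∨ 2/3 = 2/3
No assignment yields a value below 2/3, so this is the minimum.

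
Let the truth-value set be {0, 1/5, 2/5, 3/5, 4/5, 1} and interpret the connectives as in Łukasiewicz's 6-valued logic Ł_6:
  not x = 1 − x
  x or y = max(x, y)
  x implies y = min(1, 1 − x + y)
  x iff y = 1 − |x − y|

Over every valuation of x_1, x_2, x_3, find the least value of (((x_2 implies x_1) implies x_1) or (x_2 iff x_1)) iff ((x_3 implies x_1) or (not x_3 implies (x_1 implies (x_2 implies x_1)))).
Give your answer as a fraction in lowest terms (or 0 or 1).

Take x_1 = 0, x_2 = 2/5, x_3 = 0:
x_2 implies x_1 = 2/5 implies 0 = 3/5
(x_2 implies x_1) implies x_1 = 3/5 implies 0 = 2/5
x_2 iff x_1 = 2/5 iff 0 = 3/5
((x_2 implies x_1) implies x_1) or (x_2 iff x_1) = 2/5 or 3/5 = 3/5
x_3 implies x_1 = 0 implies 0 = 1
not x_3 = not 0 = 1
x_2 implies x_1 = 2/5 implies 0 = 3/5
x_1 implies (x_2 implies x_1) = 0 implies 3/5 = 1
not x_3 implies (x_1 implies (x_2 implies x_1)) = 1 implies 1 = 1
(x_3 implies x_1) or (not x_3 implies (x_1 implies (x_2 implies x_1))) = 1 or 1 = 1
(((x_2 implies x_1) implies x_1) or (x_2 iff x_1)) iff ((x_3 implies x_1) or (not x_3 implies (x_1 implies (x_2 implies x_1)))) = 3/5 iff 1 = 3/5
No assignment yields a value below 3/5, so this is the minimum.

3/5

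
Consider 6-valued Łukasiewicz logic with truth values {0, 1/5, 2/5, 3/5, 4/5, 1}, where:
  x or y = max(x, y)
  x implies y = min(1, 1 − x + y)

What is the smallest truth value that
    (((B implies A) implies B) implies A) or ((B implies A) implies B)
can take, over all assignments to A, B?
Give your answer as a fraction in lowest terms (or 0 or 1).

3/5

Take A = 0, B = 1/5:
B implies A = 1/5 implies 0 = 4/5
(B implies A) implies B = 4/5 implies 1/5 = 2/5
((B implies A) implies B) implies A = 2/5 implies 0 = 3/5
B implies A = 1/5 implies 0 = 4/5
(B implies A) implies B = 4/5 implies 1/5 = 2/5
(((B implies A) implies B) implies A) or ((B implies A) implies B) = 3/5 or 2/5 = 3/5
No assignment yields a value below 3/5, so this is the minimum.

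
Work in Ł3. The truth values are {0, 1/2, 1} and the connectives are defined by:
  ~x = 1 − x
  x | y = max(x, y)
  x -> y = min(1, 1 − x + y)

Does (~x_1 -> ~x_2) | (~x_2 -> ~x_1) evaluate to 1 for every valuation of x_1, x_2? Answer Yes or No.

Yes

x_1 = 0, x_2 = 0 ↦ 1
x_1 = 0, x_2 = 1/2 ↦ 1
x_1 = 0, x_2 = 1 ↦ 1
x_1 = 1/2, x_2 = 0 ↦ 1
x_1 = 1/2, x_2 = 1/2 ↦ 1
x_1 = 1/2, x_2 = 1 ↦ 1
x_1 = 1, x_2 = 0 ↦ 1
x_1 = 1, x_2 = 1/2 ↦ 1
x_1 = 1, x_2 = 1 ↦ 1
Every assignment gives a value ≥ 1.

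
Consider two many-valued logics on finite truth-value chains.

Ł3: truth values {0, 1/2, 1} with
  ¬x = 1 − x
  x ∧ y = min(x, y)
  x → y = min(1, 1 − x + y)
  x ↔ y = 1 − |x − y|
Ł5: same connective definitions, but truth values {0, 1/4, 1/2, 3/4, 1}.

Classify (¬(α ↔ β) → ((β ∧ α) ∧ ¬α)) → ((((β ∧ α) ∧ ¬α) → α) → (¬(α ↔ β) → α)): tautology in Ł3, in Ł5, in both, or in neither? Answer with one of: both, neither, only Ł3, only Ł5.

both

In Ł3: every assignment gives 1 — tautology.
In Ł5: every assignment gives 1 — tautology.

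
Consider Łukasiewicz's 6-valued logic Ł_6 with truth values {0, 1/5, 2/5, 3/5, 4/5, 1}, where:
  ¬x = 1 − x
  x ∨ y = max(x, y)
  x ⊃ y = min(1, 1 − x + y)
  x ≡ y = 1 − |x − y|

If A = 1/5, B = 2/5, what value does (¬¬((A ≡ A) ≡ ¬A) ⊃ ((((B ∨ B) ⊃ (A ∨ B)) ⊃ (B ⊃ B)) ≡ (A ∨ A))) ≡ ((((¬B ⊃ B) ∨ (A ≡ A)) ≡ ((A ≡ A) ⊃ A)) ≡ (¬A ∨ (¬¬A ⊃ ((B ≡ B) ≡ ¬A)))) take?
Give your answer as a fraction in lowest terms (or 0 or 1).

4/5

A ≡ A = 1/5 ≡ 1/5 = 1
¬A = ¬1/5 = 4/5
(A ≡ A) ≡ ¬A = 1 ≡ 4/5 = 4/5
¬((A ≡ A) ≡ ¬A) = ¬4/5 = 1/5
¬¬((A ≡ A) ≡ ¬A) = ¬1/5 = 4/5
B ∨ B = 2/5 ∨ 2/5 = 2/5
A ∨ B = 1/5 ∨ 2/5 = 2/5
(B ∨ B) ⊃ (A ∨ B) = 2/5 ⊃ 2/5 = 1
B ⊃ B = 2/5 ⊃ 2/5 = 1
((B ∨ B) ⊃ (A ∨ B)) ⊃ (B ⊃ B) = 1 ⊃ 1 = 1
A ∨ A = 1/5 ∨ 1/5 = 1/5
(((B ∨ B) ⊃ (A ∨ B)) ⊃ (B ⊃ B)) ≡ (A ∨ A) = 1 ≡ 1/5 = 1/5
¬¬((A ≡ A) ≡ ¬A) ⊃ ((((B ∨ B) ⊃ (A ∨ B)) ⊃ (B ⊃ B)) ≡ (A ∨ A)) = 4/5 ⊃ 1/5 = 2/5
¬B = ¬2/5 = 3/5
¬B ⊃ B = 3/5 ⊃ 2/5 = 4/5
A ≡ A = 1/5 ≡ 1/5 = 1
(¬B ⊃ B) ∨ (A ≡ A) = 4/5 ∨ 1 = 1
A ≡ A = 1/5 ≡ 1/5 = 1
(A ≡ A) ⊃ A = 1 ⊃ 1/5 = 1/5
((¬B ⊃ B) ∨ (A ≡ A)) ≡ ((A ≡ A) ⊃ A) = 1 ≡ 1/5 = 1/5
¬A = ¬1/5 = 4/5
¬A = ¬1/5 = 4/5
¬¬A = ¬4/5 = 1/5
B ≡ B = 2/5 ≡ 2/5 = 1
¬A = ¬1/5 = 4/5
(B ≡ B) ≡ ¬A = 1 ≡ 4/5 = 4/5
¬¬A ⊃ ((B ≡ B) ≡ ¬A) = 1/5 ⊃ 4/5 = 1
¬A ∨ (¬¬A ⊃ ((B ≡ B) ≡ ¬A)) = 4/5 ∨ 1 = 1
(((¬B ⊃ B) ∨ (A ≡ A)) ≡ ((A ≡ A) ⊃ A)) ≡ (¬A ∨ (¬¬A ⊃ ((B ≡ B) ≡ ¬A))) = 1/5 ≡ 1 = 1/5
(¬¬((A ≡ A) ≡ ¬A) ⊃ ((((B ∨ B) ⊃ (A ∨ B)) ⊃ (B ⊃ B)) ≡ (A ∨ A))) ≡ ((((¬B ⊃ B) ∨ (A ≡ A)) ≡ ((A ≡ A) ⊃ A)) ≡ (¬A ∨ (¬¬A ⊃ ((B ≡ B) ≡ ¬A)))) = 2/5 ≡ 1/5 = 4/5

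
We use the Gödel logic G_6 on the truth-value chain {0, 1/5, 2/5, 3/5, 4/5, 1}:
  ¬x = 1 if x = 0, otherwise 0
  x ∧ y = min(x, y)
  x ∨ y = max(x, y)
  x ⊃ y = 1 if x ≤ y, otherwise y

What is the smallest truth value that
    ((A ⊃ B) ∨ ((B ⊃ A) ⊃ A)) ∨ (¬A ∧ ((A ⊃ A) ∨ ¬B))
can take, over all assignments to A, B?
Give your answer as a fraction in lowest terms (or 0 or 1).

1/5

Take A = 1/5, B = 0:
A ⊃ B = 1/5 ⊃ 0 = 0
B ⊃ A = 0 ⊃ 1/5 = 1
(B ⊃ A) ⊃ A = 1 ⊃ 1/5 = 1/5
(A ⊃ B) ∨ ((B ⊃ A) ⊃ A) = 0 ∨ 1/5 = 1/5
¬A = ¬1/5 = 0
A ⊃ A = 1/5 ⊃ 1/5 = 1
¬B = ¬0 = 1
(A ⊃ A) ∨ ¬B = 1 ∨ 1 = 1
¬A ∧ ((A ⊃ A) ∨ ¬B) = 0 ∧ 1 = 0
((A ⊃ B) ∨ ((B ⊃ A) ⊃ A)) ∨ (¬A ∧ ((A ⊃ A) ∨ ¬B)) = 1/5 ∨ 0 = 1/5
No assignment yields a value below 1/5, so this is the minimum.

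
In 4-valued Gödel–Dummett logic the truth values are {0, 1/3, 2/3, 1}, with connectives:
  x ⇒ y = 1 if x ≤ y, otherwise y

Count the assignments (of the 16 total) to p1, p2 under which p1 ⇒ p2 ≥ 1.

p1 = 0, p2 = 0 ↦ 1  ≥
p1 = 0, p2 = 1/3 ↦ 1  ≥
p1 = 0, p2 = 2/3 ↦ 1  ≥
p1 = 0, p2 = 1 ↦ 1  ≥
p1 = 1/3, p2 = 0 ↦ 0  <
p1 = 1/3, p2 = 1/3 ↦ 1  ≥
p1 = 1/3, p2 = 2/3 ↦ 1  ≥
p1 = 1/3, p2 = 1 ↦ 1  ≥
p1 = 2/3, p2 = 0 ↦ 0  <
p1 = 2/3, p2 = 1/3 ↦ 1/3  <
p1 = 2/3, p2 = 2/3 ↦ 1  ≥
p1 = 2/3, p2 = 1 ↦ 1  ≥
p1 = 1, p2 = 0 ↦ 0  <
p1 = 1, p2 = 1/3 ↦ 1/3  <
p1 = 1, p2 = 2/3 ↦ 2/3  <
p1 = 1, p2 = 1 ↦ 1  ≥
So 10 of the 16 assignments meet the threshold.

10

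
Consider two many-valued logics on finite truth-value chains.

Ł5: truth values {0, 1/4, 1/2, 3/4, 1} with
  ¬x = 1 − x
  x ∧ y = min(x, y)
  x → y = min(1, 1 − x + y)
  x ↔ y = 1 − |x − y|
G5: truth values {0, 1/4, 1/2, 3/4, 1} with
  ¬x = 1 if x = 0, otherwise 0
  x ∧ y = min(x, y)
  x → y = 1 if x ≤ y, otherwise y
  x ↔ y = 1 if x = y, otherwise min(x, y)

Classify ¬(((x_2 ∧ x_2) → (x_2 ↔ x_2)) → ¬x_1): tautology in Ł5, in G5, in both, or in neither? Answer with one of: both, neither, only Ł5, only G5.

In Ł5: at x_1 = 0, x_2 = 0 the value is 0 — not a tautology.
In G5: at x_1 = 0, x_2 = 0 the value is 0 — not a tautology.

neither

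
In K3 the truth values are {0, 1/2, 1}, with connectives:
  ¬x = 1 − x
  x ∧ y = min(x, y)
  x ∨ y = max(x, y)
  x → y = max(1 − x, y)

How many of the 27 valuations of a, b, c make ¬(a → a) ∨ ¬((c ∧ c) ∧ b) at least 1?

value 1: 15 assignments (counts)
value 1/2: 10 assignments
value 0: 2 assignments
So 15 of the 27 assignments meet the threshold.

15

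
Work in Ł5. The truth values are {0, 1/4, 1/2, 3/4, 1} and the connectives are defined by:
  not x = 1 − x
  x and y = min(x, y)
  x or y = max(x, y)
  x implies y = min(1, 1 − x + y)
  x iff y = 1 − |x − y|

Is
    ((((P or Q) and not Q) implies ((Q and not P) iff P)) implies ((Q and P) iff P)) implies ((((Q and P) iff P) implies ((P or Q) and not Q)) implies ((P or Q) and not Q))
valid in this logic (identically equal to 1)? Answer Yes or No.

Counterexample: take P = 1, Q = 1/4.
P or Q = 1 or 1/4 = 1
not Q = not 1/4 = 3/4
(P or Q) and not Q = 1 and 3/4 = 3/4
not P = not 1 = 0
Q and not P = 1/4 and 0 = 0
(Q and not P) iff P = 0 iff 1 = 0
((P or Q) and not Q) implies ((Q and not P) iff P) = 3/4 implies 0 = 1/4
Q and P = 1/4 and 1 = 1/4
(Q and P) iff P = 1/4 iff 1 = 1/4
(((P or Q) and not Q) implies ((Q and not P) iff P)) implies ((Q and P) iff P) = 1/4 implies 1/4 = 1
Q and P = 1/4 and 1 = 1/4
(Q and P) iff P = 1/4 iff 1 = 1/4
P or Q = 1 or 1/4 = 1
not Q = not 1/4 = 3/4
(P or Q) and not Q = 1 and 3/4 = 3/4
((Q and P) iff P) implies ((P or Q) and not Q) = 1/4 implies 3/4 = 1
P or Q = 1 or 1/4 = 1
not Q = not 1/4 = 3/4
(P or Q) and not Q = 1 and 3/4 = 3/4
(((Q and P) iff P) implies ((P or Q) and not Q)) implies ((P or Q) and not Q) = 1 implies 3/4 = 3/4
((((P or Q) and not Q) implies ((Q and not P) iff P)) implies ((Q and P) iff P)) implies ((((Q and P) iff P) implies ((P or Q) and not Q)) implies ((P or Q) and not Q)) = 1 implies 3/4 = 3/4
This gives 3/4 ≠ 1.

No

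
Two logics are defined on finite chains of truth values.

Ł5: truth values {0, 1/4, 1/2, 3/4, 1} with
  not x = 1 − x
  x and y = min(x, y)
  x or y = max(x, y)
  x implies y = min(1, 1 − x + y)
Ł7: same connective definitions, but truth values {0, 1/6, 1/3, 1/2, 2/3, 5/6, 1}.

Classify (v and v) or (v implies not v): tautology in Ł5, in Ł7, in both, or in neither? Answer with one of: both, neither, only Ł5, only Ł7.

In Ł5: at v = 3/4 the value is 3/4 — not a tautology.
In Ł7: at v = 2/3 the value is 2/3 — not a tautology.

neither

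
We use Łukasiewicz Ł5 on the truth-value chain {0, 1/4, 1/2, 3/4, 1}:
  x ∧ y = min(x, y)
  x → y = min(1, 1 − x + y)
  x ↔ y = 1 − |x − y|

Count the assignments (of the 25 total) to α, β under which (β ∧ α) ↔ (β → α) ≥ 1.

value 1: 5 assignments (counts)
value 3/4: 5 assignments
value 1/2: 5 assignments
value 1/4: 5 assignments
value 0: 5 assignments
So 5 of the 25 assignments meet the threshold.

5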